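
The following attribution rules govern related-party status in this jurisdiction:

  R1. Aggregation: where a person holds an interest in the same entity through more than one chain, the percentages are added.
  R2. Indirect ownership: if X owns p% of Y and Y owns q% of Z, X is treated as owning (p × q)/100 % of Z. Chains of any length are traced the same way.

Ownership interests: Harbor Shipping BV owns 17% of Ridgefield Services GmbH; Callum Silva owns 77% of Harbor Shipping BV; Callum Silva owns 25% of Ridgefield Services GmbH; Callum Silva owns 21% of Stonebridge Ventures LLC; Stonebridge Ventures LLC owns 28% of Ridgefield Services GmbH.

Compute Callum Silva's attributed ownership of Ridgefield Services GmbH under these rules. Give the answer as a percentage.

43.97%

Chain via Harbor Shipping BV (R2): 77% × 17% = 13.09% of Ridgefield Services GmbH.
Chain via Stonebridge Ventures LLC (R2): 21% × 28% = 5.88% of Ridgefield Services GmbH.
Direct interest in Ridgefield Services GmbH: 25%.
Aggregating (R1): 13.09% + 5.88% + 25% = 43.97%.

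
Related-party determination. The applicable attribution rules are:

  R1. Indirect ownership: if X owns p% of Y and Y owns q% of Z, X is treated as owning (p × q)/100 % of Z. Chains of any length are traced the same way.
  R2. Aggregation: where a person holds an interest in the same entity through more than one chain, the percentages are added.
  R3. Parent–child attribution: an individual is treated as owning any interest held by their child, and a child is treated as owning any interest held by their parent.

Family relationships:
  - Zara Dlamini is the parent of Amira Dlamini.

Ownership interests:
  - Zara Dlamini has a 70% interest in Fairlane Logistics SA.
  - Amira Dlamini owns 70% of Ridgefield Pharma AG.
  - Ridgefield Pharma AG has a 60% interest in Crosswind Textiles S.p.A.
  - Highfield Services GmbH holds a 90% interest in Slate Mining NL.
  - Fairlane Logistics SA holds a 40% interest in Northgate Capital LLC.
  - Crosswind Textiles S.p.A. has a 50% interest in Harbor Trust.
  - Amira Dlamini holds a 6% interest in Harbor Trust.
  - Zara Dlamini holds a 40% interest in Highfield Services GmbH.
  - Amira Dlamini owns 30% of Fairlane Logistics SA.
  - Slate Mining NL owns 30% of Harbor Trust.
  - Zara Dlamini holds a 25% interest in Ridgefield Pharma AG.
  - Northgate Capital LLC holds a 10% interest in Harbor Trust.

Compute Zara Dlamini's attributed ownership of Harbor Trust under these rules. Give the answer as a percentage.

By parent–child attribution (R3), Zara Dlamini is treated as also owning Amira Dlamini's interest in Ridgefield Pharma AG, giving 25% + 70% = 95%.
By parent–child attribution (R3), Zara Dlamini is treated as also owning Amira Dlamini's interest in Fairlane Logistics SA, giving 70% + 30% = 100%.
By parent–child attribution (R3), Zara Dlamini is treated as owning Amira Dlamini's 6% interest in Harbor Trust.
Chain via Ridgefield Pharma AG → Crosswind Textiles S.p.A. (R1): 95% × 60% × 50% = 28.5% of Harbor Trust.
Chain via Fairlane Logistics SA → Northgate Capital LLC (R1): 100% × 40% × 10% = 4% of Harbor Trust.
Chain via Highfield Services GmbH → Slate Mining NL (R1): 40% × 90% × 30% = 10.8% of Harbor Trust.
Direct interest in Harbor Trust: 6%.
Aggregating (R2): 28.5% + 4% + 10.8% + 6% = 49.3%.

49.3%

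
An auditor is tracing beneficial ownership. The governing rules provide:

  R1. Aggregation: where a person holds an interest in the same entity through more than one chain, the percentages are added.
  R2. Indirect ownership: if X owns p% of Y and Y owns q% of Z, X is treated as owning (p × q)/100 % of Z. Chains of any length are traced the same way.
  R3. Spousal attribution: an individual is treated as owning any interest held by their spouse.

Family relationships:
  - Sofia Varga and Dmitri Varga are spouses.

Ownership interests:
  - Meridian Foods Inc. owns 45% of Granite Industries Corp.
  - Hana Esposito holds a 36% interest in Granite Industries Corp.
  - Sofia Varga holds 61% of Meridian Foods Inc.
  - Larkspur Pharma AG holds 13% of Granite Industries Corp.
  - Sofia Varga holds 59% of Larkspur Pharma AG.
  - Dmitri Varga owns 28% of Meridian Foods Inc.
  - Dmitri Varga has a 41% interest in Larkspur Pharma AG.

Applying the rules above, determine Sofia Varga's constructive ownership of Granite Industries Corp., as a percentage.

53.05%

By spousal attribution (R3), Sofia Varga is treated as also owning Dmitri Varga's interest in Larkspur Pharma AG, giving 59% + 41% = 100%.
By spousal attribution (R3), Sofia Varga is treated as also owning Dmitri Varga's interest in Meridian Foods Inc, giving 61% + 28% = 89%.
Chain via Larkspur Pharma AG (R2): 100% × 13% = 13% of Granite Industries Corp.
Chain via Meridian Foods Inc. (R2): 89% × 45% = 40.05% of Granite Industries Corp.
Aggregating (R1): 13% + 40.05% = 53.05%.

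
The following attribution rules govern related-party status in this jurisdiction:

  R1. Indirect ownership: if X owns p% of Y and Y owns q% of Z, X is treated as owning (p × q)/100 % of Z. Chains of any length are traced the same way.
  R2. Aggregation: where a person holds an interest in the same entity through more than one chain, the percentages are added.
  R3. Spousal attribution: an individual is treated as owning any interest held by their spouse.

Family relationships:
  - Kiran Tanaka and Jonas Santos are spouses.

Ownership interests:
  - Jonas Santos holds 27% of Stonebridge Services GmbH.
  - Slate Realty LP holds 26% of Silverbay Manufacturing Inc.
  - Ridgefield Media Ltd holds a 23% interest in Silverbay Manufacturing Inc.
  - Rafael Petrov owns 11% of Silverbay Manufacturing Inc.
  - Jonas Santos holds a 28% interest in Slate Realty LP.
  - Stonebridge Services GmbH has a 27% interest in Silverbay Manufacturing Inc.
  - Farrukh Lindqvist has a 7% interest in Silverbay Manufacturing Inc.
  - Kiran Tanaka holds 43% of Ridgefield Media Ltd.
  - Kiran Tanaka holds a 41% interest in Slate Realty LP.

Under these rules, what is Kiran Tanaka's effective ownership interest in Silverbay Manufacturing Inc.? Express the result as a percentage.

By spousal attribution (R3), Kiran Tanaka is treated as also owning Jonas Santos's interest in Slate Realty LP, giving 41% + 28% = 69%.
By spousal attribution (R3), Kiran Tanaka is treated as owning Jonas Santos's 27% interest in Stonebridge Services GmbH.
Chain via Slate Realty LP (R1): 69% × 26% = 17.94% of Silverbay Manufacturing Inc.
Chain via Ridgefield Media Ltd (R1): 43% × 23% = 9.89% of Silverbay Manufacturing Inc.
Chain via Stonebridge Services GmbH (R1): 27% × 27% = 7.29% of Silverbay Manufacturing Inc.
Aggregating (R2): 17.94% + 9.89% + 7.29% = 35.12%.

35.12%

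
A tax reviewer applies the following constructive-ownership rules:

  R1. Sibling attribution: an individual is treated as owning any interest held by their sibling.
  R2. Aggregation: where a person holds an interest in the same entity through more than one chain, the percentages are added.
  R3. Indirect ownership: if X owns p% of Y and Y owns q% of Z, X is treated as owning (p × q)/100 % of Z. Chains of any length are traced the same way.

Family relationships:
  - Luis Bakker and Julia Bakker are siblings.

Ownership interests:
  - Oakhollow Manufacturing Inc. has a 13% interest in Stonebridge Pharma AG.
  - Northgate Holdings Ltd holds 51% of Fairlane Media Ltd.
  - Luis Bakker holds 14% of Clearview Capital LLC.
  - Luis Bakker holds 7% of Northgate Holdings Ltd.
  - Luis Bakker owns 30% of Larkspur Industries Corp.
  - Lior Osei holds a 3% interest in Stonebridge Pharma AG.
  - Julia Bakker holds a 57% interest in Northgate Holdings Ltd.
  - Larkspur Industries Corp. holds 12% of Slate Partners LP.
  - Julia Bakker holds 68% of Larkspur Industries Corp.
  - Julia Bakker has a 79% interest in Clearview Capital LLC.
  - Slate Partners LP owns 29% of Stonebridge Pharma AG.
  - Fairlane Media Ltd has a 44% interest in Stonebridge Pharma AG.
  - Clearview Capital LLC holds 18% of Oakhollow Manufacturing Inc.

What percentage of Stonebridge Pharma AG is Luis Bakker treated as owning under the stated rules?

19.9482%

By sibling attribution (R1), Luis Bakker is treated as also owning Julia Bakker's interest in Larkspur Industries Corp, giving 30% + 68% = 98%.
By sibling attribution (R1), Luis Bakker is treated as also owning Julia Bakker's interest in Northgate Holdings Ltd, giving 7% + 57% = 64%.
By sibling attribution (R1), Luis Bakker is treated as also owning Julia Bakker's interest in Clearview Capital LLC, giving 14% + 79% = 93%.
Chain via Larkspur Industries Corp. → Slate Partners LP (R3): 98% × 12% × 29% = 3.4104% of Stonebridge Pharma AG.
Chain via Northgate Holdings Ltd → Fairlane Media Ltd (R3): 64% × 51% × 44% = 14.3616% of Stonebridge Pharma AG.
Chain via Clearview Capital LLC → Oakhollow Manufacturing Inc. (R3): 93% × 18% × 13% = 2.1762% of Stonebridge Pharma AG.
Aggregating (R2): 3.4104% + 14.3616% + 2.1762% = 19.9482%.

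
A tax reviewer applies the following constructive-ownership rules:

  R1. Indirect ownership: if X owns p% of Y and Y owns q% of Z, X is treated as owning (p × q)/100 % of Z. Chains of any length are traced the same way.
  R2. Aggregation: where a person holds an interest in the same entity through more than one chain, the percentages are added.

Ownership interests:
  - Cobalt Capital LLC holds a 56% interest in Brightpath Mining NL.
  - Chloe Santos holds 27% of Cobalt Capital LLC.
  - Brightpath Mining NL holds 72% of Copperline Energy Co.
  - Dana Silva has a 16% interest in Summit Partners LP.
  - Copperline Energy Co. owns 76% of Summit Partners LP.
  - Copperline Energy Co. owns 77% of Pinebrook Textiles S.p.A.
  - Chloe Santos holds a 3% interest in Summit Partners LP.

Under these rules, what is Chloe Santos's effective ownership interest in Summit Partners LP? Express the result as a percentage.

Chain via Cobalt Capital LLC → Brightpath Mining NL → Copperline Energy Co. (R1): 27% × 56% × 72% × 76% = 8.273664% of Summit Partners LP.
Direct interest in Summit Partners LP: 3%.
Aggregating (R2): 8.273664% + 3% = 11.273664%.

11.273664%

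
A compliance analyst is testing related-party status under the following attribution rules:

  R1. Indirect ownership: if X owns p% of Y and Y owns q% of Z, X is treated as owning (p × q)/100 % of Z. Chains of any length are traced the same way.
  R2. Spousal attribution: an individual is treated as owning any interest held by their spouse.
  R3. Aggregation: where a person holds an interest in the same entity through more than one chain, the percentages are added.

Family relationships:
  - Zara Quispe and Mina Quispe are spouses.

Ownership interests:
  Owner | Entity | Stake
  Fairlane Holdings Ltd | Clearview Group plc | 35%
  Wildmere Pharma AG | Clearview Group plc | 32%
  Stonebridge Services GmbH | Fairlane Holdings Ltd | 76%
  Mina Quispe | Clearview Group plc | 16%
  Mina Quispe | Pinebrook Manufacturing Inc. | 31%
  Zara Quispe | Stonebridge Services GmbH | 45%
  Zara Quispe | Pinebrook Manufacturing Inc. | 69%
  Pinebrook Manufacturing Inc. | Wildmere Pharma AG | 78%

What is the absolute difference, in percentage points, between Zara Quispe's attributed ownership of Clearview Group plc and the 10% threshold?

By spousal attribution (R2), Zara Quispe is treated as also owning Mina Quispe's interest in Pinebrook Manufacturing Inc, giving 69% + 31% = 100%.
By spousal attribution (R2), Zara Quispe is treated as owning Mina Quispe's 16% interest in Clearview Group plc.
Chain via Stonebridge Services GmbH → Fairlane Holdings Ltd (R1): 45% × 76% × 35% = 11.97% of Clearview Group plc.
Chain via Pinebrook Manufacturing Inc. → Wildmere Pharma AG (R1): 100% × 78% × 32% = 24.96% of Clearview Group plc.
Direct interest in Clearview Group plc: 16%.
Aggregating (R3): 11.97% + 24.96% + 16% = 52.93%.
52.93% exceeds the 10% threshold by 42.93 percentage points.

42.93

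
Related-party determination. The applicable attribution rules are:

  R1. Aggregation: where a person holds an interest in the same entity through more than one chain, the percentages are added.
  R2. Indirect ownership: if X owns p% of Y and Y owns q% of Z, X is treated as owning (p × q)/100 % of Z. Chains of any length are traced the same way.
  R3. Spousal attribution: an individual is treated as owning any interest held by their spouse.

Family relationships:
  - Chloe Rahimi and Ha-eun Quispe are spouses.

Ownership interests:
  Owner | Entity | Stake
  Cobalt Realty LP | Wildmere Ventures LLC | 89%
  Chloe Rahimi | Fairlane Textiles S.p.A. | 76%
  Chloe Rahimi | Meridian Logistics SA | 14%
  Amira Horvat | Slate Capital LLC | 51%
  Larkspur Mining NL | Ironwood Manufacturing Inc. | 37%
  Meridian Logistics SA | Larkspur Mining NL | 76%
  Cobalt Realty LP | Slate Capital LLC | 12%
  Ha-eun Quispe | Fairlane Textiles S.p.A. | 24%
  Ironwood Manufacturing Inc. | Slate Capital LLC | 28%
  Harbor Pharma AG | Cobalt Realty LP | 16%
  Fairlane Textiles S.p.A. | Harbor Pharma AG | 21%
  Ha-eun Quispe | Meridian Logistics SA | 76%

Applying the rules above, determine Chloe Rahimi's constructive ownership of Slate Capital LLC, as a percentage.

By spousal attribution (R3), Chloe Rahimi is treated as also owning Ha-eun Quispe's interest in Fairlane Textiles S.p.A, giving 76% + 24% = 100%.
By spousal attribution (R3), Chloe Rahimi is treated as also owning Ha-eun Quispe's interest in Meridian Logistics SA, giving 14% + 76% = 90%.
Chain via Fairlane Textiles S.p.A. → Harbor Pharma AG → Cobalt Realty LP (R2): 100% × 21% × 16% × 12% = 0.4032% of Slate Capital LLC.
Chain via Meridian Logistics SA → Larkspur Mining NL → Ironwood Manufacturing Inc. (R2): 90% × 76% × 37% × 28% = 7.08624% of Slate Capital LLC.
Aggregating (R1): 0.4032% + 7.08624% = 7.48944%.

7.48944%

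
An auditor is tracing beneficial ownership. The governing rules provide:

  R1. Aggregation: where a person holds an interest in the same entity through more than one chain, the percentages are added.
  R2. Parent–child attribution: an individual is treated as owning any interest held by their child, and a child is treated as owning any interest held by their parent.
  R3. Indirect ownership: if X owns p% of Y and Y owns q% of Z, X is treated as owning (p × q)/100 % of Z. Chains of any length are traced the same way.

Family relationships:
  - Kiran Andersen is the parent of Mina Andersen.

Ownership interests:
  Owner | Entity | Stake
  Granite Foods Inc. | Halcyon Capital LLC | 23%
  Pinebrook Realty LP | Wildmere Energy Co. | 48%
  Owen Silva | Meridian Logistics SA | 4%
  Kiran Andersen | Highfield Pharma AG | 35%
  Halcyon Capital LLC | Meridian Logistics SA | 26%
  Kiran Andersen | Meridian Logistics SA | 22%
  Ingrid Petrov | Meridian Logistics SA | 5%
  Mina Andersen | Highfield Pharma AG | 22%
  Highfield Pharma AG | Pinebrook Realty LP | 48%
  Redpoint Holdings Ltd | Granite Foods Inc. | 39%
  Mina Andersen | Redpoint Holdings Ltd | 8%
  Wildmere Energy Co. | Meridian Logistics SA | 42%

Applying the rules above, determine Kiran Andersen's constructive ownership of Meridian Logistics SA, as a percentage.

27.702352%

By parent–child attribution (R2), Kiran Andersen is treated as also owning Mina Andersen's interest in Highfield Pharma AG, giving 35% + 22% = 57%.
By parent–child attribution (R2), Kiran Andersen is treated as owning Mina Andersen's 8% interest in Redpoint Holdings Ltd.
Chain via Highfield Pharma AG → Pinebrook Realty LP → Wildmere Energy Co. (R3): 57% × 48% × 48% × 42% = 5.515776% of Meridian Logistics SA.
Direct interest in Meridian Logistics SA: 22%.
Chain via Redpoint Holdings Ltd → Granite Foods Inc. → Halcyon Capital LLC (R3): 8% × 39% × 23% × 26% = 0.186576% of Meridian Logistics SA.
Aggregating (R1): 5.515776% + 22% + 0.186576% = 27.702352%.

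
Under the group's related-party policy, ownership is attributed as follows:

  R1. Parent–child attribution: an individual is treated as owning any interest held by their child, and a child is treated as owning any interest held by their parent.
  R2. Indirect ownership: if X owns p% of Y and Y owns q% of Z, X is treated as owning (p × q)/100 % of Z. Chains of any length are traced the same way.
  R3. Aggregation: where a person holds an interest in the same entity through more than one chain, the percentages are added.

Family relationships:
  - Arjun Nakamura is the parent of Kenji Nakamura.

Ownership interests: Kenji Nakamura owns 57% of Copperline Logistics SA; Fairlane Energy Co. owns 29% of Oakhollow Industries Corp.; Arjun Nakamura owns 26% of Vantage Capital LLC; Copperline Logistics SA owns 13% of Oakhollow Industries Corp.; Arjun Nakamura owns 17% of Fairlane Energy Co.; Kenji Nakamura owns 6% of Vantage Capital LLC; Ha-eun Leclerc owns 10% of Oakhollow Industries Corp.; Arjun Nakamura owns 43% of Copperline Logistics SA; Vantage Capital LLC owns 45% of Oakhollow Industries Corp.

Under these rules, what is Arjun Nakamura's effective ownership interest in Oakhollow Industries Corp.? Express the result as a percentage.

By parent–child attribution (R1), Arjun Nakamura is treated as also owning Kenji Nakamura's interest in Vantage Capital LLC, giving 26% + 6% = 32%.
By parent–child attribution (R1), Arjun Nakamura is treated as also owning Kenji Nakamura's interest in Copperline Logistics SA, giving 43% + 57% = 100%.
Chain via Vantage Capital LLC (R2): 32% × 45% = 14.4% of Oakhollow Industries Corp.
Chain via Fairlane Energy Co. (R2): 17% × 29% = 4.93% of Oakhollow Industries Corp.
Chain via Copperline Logistics SA (R2): 100% × 13% = 13% of Oakhollow Industries Corp.
Aggregating (R3): 14.4% + 4.93% + 13% = 32.33%.

32.33%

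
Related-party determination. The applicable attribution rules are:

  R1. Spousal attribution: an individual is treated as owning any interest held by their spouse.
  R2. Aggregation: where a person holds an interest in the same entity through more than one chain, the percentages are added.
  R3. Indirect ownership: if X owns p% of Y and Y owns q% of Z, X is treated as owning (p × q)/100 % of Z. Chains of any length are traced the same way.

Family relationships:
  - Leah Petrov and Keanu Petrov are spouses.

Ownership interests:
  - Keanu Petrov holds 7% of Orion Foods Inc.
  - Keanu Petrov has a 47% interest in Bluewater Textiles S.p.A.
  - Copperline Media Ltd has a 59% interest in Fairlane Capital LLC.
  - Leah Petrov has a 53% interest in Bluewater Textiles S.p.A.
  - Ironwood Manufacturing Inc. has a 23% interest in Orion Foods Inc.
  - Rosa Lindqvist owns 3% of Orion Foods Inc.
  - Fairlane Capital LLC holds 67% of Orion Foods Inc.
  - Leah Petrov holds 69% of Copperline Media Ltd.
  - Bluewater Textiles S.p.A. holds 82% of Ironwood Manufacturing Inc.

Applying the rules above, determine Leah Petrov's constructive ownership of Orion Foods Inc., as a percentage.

By spousal attribution (R1), Leah Petrov is treated as also owning Keanu Petrov's interest in Bluewater Textiles S.p.A, giving 53% + 47% = 100%.
By spousal attribution (R1), Leah Petrov is treated as owning Keanu Petrov's 7% interest in Orion Foods Inc.
Chain via Copperline Media Ltd → Fairlane Capital LLC (R3): 69% × 59% × 67% = 27.2757% of Orion Foods Inc.
Chain via Bluewater Textiles S.p.A. → Ironwood Manufacturing Inc. (R3): 100% × 82% × 23% = 18.86% of Orion Foods Inc.
Direct interest in Orion Foods Inc: 7%.
Aggregating (R2): 27.2757% + 18.86% + 7% = 53.1357%.

53.1357%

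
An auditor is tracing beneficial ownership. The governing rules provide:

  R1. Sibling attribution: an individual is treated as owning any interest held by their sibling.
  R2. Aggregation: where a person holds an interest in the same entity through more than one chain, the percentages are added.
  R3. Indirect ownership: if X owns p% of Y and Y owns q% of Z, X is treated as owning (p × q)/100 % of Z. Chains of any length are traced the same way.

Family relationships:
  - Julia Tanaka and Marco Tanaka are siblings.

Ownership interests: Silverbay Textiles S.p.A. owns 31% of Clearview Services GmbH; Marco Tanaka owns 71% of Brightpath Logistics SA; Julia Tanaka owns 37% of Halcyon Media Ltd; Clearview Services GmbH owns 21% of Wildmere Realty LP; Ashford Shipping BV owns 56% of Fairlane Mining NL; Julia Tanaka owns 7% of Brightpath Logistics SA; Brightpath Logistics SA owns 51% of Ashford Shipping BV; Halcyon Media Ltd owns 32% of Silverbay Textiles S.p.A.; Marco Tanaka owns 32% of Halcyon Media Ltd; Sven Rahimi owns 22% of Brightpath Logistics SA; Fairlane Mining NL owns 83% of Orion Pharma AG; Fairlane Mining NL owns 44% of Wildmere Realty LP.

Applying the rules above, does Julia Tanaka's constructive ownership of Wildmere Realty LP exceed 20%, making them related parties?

By sibling attribution (R1), Julia Tanaka is treated as also owning Marco Tanaka's interest in Brightpath Logistics SA, giving 7% + 71% = 78%.
By sibling attribution (R1), Julia Tanaka is treated as also owning Marco Tanaka's interest in Halcyon Media Ltd, giving 37% + 32% = 69%.
Chain via Brightpath Logistics SA → Ashford Shipping BV → Fairlane Mining NL (R3): 78% × 51% × 56% × 44% = 9.801792% of Wildmere Realty LP.
Chain via Halcyon Media Ltd → Silverbay Textiles S.p.A. → Clearview Services GmbH (R3): 69% × 32% × 31% × 21% = 1.437408% of Wildmere Realty LP.
Aggregating (R2): 9.801792% + 1.437408% = 11.2392%.
11.2392% does not exceed the 20% threshold, so Julia is not a related party to Wildmere Realty LP.

No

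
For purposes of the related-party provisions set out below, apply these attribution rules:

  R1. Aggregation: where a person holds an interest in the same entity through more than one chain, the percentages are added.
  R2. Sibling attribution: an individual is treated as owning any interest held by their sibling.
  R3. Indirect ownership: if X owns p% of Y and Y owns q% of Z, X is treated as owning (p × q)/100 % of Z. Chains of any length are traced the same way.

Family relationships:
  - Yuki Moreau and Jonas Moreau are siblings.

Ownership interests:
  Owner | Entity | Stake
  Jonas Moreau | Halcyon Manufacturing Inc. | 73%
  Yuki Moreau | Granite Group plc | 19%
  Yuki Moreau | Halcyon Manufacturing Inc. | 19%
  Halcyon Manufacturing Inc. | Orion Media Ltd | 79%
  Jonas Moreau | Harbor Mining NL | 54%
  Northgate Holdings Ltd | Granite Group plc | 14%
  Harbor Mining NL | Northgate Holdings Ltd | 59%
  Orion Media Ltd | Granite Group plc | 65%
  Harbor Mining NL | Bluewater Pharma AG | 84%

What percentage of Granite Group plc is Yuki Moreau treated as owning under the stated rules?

By sibling attribution (R2), Yuki Moreau is treated as also owning Jonas Moreau's interest in Halcyon Manufacturing Inc, giving 19% + 73% = 92%.
By sibling attribution (R2), Yuki Moreau is treated as owning Jonas Moreau's 54% interest in Harbor Mining NL.
Chain via Halcyon Manufacturing Inc. → Orion Media Ltd (R3): 92% × 79% × 65% = 47.242% of Granite Group plc.
Direct interest in Granite Group plc: 19%.
Chain via Harbor Mining NL → Northgate Holdings Ltd (R3): 54% × 59% × 14% = 4.4604% of Granite Group plc.
Aggregating (R1): 47.242% + 19% + 4.4604% = 70.7024%.

70.7024%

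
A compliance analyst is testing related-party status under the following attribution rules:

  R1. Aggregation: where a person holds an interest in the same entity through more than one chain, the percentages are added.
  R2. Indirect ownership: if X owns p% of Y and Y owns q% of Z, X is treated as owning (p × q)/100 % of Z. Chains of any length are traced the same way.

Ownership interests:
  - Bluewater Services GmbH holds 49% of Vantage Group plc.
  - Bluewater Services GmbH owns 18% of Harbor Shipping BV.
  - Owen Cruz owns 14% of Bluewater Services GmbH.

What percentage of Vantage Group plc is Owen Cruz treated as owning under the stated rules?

Chain via Bluewater Services GmbH (R2): 14% × 49% = 6.86% of Vantage Group plc.

6.86%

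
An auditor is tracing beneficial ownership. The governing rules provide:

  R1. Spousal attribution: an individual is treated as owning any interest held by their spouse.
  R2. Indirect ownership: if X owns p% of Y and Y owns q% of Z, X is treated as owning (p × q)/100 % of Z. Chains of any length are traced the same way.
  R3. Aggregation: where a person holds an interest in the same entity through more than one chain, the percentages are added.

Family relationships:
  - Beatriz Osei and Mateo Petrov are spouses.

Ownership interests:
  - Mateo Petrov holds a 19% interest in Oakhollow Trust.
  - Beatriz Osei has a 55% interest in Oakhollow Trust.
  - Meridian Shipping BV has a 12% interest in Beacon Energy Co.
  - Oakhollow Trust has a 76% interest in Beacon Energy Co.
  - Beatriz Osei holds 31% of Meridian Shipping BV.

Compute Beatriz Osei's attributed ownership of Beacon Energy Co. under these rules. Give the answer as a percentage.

59.96%

By spousal attribution (R1), Beatriz Osei is treated as also owning Mateo Petrov's interest in Oakhollow Trust, giving 55% + 19% = 74%.
Chain via Oakhollow Trust (R2): 74% × 76% = 56.24% of Beacon Energy Co.
Chain via Meridian Shipping BV (R2): 31% × 12% = 3.72% of Beacon Energy Co.
Aggregating (R3): 56.24% + 3.72% = 59.96%.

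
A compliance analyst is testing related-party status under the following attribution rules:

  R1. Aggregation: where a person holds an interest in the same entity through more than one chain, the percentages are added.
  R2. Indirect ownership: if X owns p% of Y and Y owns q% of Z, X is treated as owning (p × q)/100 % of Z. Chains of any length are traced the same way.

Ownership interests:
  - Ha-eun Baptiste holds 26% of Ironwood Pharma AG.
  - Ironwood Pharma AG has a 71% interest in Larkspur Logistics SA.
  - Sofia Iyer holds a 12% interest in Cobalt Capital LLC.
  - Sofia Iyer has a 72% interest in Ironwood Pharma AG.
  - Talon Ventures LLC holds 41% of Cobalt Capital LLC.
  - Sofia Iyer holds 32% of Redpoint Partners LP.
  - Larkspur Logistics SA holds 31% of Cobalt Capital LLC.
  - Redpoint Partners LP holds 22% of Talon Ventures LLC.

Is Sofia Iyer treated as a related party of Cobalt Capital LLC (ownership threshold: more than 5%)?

Yes

Chain via Ironwood Pharma AG → Larkspur Logistics SA (R2): 72% × 71% × 31% = 15.8472% of Cobalt Capital LLC.
Chain via Redpoint Partners LP → Talon Ventures LLC (R2): 32% × 22% × 41% = 2.8864% of Cobalt Capital LLC.
Direct interest in Cobalt Capital LLC: 12%.
Aggregating (R1): 15.8472% + 2.8864% + 12% = 30.7336%.
30.7336% exceeds the 5% threshold, so Sofia is a related party to Cobalt Capital LLC.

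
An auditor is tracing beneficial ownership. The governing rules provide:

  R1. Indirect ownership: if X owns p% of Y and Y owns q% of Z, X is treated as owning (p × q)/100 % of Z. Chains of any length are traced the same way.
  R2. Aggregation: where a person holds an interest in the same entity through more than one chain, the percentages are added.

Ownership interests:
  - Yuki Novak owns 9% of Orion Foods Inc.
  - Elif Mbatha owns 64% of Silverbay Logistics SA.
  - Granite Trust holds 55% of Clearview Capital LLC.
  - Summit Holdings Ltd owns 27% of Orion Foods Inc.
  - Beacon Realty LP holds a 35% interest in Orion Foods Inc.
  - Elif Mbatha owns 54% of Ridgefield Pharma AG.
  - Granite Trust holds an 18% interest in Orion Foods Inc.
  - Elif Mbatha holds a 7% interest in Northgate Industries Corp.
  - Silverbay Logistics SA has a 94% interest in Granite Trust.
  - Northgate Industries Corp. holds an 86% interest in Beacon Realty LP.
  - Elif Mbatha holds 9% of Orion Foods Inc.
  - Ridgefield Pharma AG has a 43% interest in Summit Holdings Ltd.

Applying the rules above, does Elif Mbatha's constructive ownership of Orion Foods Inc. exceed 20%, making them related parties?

Chain via Northgate Industries Corp. → Beacon Realty LP (R1): 7% × 86% × 35% = 2.107% of Orion Foods Inc.
Chain via Silverbay Logistics SA → Granite Trust (R1): 64% × 94% × 18% = 10.8288% of Orion Foods Inc.
Chain via Ridgefield Pharma AG → Summit Holdings Ltd (R1): 54% × 43% × 27% = 6.2694% of Orion Foods Inc.
Direct interest in Orion Foods Inc: 9%.
Aggregating (R2): 2.107% + 10.8288% + 6.2694% + 9% = 28.2052%.
28.2052% exceeds the 20% threshold, so Elif is a related party to Orion Foods Inc.

Yes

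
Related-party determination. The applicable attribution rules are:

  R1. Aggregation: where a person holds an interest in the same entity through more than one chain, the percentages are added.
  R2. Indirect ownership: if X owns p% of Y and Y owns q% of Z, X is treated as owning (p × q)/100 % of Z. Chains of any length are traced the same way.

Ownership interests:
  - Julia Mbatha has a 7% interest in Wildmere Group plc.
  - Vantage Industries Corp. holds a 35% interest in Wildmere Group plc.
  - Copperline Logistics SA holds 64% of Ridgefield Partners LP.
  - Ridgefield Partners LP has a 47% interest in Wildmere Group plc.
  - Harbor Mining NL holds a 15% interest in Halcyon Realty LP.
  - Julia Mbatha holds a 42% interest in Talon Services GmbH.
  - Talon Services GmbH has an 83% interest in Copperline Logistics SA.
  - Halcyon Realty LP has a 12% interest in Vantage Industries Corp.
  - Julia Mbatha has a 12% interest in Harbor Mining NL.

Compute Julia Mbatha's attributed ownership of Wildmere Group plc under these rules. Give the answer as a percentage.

Chain via Talon Services GmbH → Copperline Logistics SA → Ridgefield Partners LP (R2): 42% × 83% × 64% × 47% = 10.485888% of Wildmere Group plc.
Chain via Harbor Mining NL → Halcyon Realty LP → Vantage Industries Corp. (R2): 12% × 15% × 12% × 35% = 0.0756% of Wildmere Group plc.
Direct interest in Wildmere Group plc: 7%.
Aggregating (R1): 10.485888% + 0.0756% + 7% = 17.561488%.

17.561488%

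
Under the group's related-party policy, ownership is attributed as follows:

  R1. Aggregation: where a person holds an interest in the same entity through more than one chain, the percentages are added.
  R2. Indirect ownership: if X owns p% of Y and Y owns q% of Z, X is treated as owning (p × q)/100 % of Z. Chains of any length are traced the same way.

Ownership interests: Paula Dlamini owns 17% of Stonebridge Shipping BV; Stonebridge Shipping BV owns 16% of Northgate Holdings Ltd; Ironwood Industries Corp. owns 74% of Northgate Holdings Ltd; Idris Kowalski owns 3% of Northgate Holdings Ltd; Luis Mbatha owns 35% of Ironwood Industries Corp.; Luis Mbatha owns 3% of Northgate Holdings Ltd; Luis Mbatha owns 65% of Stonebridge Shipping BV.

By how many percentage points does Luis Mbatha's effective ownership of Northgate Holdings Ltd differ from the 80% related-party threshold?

40.7

Chain via Ironwood Industries Corp. (R2): 35% × 74% = 25.9% of Northgate Holdings Ltd.
Chain via Stonebridge Shipping BV (R2): 65% × 16% = 10.4% of Northgate Holdings Ltd.
Direct interest in Northgate Holdings Ltd: 3%.
Aggregating (R1): 25.9% + 10.4% + 3% = 39.3%.
39.3% falls short of the 80% threshold by 40.7 percentage points.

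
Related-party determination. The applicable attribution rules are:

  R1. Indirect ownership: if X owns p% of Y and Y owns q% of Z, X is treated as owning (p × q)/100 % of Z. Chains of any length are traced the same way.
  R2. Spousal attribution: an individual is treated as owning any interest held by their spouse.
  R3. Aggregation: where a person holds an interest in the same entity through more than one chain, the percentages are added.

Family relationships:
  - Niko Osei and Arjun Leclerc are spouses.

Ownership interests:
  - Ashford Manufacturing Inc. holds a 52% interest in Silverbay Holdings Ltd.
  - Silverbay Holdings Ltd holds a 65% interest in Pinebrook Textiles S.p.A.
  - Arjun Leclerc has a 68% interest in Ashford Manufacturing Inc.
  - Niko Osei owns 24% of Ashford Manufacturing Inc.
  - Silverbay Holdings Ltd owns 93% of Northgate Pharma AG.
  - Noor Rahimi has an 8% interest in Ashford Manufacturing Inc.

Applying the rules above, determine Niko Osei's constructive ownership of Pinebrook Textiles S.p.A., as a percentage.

31.096%

By spousal attribution (R2), Niko Osei is treated as also owning Arjun Leclerc's interest in Ashford Manufacturing Inc, giving 24% + 68% = 92%.
Chain via Ashford Manufacturing Inc. → Silverbay Holdings Ltd (R1): 92% × 52% × 65% = 31.096% of Pinebrook Textiles S.p.A.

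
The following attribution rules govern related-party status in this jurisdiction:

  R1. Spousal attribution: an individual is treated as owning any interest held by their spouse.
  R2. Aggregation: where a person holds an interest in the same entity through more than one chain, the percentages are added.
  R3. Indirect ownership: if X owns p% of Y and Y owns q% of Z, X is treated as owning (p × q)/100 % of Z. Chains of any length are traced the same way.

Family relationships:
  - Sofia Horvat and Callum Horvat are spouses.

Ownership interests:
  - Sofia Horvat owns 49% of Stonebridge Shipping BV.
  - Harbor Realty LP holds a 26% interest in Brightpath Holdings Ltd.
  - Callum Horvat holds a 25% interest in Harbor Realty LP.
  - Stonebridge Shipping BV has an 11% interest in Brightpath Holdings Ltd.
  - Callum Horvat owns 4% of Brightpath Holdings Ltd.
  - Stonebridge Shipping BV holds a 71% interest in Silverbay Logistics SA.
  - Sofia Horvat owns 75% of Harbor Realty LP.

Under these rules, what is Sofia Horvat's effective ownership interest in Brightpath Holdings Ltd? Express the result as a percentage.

35.39%

By spousal attribution (R1), Sofia Horvat is treated as also owning Callum Horvat's interest in Harbor Realty LP, giving 75% + 25% = 100%.
By spousal attribution (R1), Sofia Horvat is treated as owning Callum Horvat's 4% interest in Brightpath Holdings Ltd.
Chain via Stonebridge Shipping BV (R3): 49% × 11% = 5.39% of Brightpath Holdings Ltd.
Chain via Harbor Realty LP (R3): 100% × 26% = 26% of Brightpath Holdings Ltd.
Direct interest in Brightpath Holdings Ltd: 4%.
Aggregating (R2): 5.39% + 26% + 4% = 35.39%.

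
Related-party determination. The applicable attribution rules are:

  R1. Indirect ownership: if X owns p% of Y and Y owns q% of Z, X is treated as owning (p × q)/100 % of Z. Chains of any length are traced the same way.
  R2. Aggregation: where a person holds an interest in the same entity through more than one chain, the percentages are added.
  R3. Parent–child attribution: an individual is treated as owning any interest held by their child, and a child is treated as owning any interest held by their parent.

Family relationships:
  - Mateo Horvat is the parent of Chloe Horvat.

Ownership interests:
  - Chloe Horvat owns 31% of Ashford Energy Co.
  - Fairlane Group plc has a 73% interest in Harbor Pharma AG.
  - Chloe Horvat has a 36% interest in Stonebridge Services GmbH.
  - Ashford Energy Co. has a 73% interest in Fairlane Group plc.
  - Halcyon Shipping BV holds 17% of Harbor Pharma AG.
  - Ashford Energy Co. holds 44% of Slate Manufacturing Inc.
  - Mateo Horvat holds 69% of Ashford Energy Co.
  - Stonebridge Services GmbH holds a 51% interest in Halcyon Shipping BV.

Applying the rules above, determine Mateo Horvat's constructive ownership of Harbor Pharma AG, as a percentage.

56.4112%

By parent–child attribution (R3), Mateo Horvat is treated as also owning Chloe Horvat's interest in Ashford Energy Co, giving 69% + 31% = 100%.
By parent–child attribution (R3), Mateo Horvat is treated as owning Chloe Horvat's 36% interest in Stonebridge Services GmbH.
Chain via Ashford Energy Co. → Fairlane Group plc (R1): 100% × 73% × 73% = 53.29% of Harbor Pharma AG.
Chain via Stonebridge Services GmbH → Halcyon Shipping BV (R1): 36% × 51% × 17% = 3.1212% of Harbor Pharma AG.
Aggregating (R2): 53.29% + 3.1212% = 56.4112%.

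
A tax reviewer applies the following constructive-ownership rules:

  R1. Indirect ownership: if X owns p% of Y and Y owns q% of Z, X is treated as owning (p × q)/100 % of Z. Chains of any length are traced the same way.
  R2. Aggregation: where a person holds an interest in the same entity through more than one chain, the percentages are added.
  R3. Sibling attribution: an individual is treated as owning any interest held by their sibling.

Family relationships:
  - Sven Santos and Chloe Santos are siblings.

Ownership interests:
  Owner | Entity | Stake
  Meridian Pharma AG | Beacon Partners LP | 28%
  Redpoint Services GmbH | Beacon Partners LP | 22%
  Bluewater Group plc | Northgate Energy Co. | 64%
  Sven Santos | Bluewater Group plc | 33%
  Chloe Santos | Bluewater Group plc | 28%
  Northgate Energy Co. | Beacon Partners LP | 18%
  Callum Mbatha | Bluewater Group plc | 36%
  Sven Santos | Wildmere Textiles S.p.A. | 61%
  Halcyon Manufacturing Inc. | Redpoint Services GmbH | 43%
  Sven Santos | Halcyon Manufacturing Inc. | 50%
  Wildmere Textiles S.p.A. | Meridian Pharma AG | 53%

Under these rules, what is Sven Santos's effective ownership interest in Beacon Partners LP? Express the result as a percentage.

20.8096%

By sibling attribution (R3), Sven Santos is treated as also owning Chloe Santos's interest in Bluewater Group plc, giving 33% + 28% = 61%.
Chain via Halcyon Manufacturing Inc. → Redpoint Services GmbH (R1): 50% × 43% × 22% = 4.73% of Beacon Partners LP.
Chain via Bluewater Group plc → Northgate Energy Co. (R1): 61% × 64% × 18% = 7.0272% of Beacon Partners LP.
Chain via Wildmere Textiles S.p.A. → Meridian Pharma AG (R1): 61% × 53% × 28% = 9.0524% of Beacon Partners LP.
Aggregating (R2): 4.73% + 7.0272% + 9.0524% = 20.8096%.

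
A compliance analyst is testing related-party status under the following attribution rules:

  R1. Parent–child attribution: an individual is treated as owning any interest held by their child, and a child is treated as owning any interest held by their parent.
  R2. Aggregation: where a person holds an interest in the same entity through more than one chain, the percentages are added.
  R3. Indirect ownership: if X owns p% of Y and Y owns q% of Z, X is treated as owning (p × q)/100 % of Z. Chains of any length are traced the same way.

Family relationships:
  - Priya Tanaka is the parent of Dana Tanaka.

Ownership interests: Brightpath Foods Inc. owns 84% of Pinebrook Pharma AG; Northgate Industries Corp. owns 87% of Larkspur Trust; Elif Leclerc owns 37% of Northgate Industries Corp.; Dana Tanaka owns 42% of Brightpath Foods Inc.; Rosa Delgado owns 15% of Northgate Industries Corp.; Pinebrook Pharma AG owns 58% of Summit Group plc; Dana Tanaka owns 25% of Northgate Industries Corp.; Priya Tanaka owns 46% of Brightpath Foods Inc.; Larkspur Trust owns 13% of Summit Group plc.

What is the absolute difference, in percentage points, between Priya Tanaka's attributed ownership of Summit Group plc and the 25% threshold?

20.7011

By parent–child attribution (R1), Priya Tanaka is treated as also owning Dana Tanaka's interest in Brightpath Foods Inc, giving 46% + 42% = 88%.
By parent–child attribution (R1), Priya Tanaka is treated as owning Dana Tanaka's 25% interest in Northgate Industries Corp.
Chain via Brightpath Foods Inc. → Pinebrook Pharma AG (R3): 88% × 84% × 58% = 42.8736% of Summit Group plc.
Chain via Northgate Industries Corp. → Larkspur Trust (R3): 25% × 87% × 13% = 2.8275% of Summit Group plc.
Aggregating (R2): 42.8736% + 2.8275% = 45.7011%.
45.7011% exceeds the 25% threshold by 20.7011 percentage points.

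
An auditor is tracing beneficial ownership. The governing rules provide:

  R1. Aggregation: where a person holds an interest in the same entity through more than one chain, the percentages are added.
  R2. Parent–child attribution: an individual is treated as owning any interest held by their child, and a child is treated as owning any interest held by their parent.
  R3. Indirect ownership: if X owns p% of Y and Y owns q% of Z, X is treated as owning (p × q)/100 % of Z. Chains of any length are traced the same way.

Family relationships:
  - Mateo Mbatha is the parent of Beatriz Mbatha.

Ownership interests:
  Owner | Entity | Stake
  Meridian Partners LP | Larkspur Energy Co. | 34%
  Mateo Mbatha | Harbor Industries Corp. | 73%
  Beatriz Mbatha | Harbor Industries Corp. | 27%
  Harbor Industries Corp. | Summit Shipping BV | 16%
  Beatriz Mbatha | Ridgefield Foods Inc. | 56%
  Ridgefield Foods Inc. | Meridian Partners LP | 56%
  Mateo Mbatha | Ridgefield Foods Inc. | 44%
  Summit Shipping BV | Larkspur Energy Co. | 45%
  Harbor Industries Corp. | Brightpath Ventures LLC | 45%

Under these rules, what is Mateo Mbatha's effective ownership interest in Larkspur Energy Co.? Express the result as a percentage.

26.24%

By parent–child attribution (R2), Mateo Mbatha is treated as also owning Beatriz Mbatha's interest in Harbor Industries Corp, giving 73% + 27% = 100%.
By parent–child attribution (R2), Mateo Mbatha is treated as also owning Beatriz Mbatha's interest in Ridgefield Foods Inc, giving 44% + 56% = 100%.
Chain via Harbor Industries Corp. → Summit Shipping BV (R3): 100% × 16% × 45% = 7.2% of Larkspur Energy Co.
Chain via Ridgefield Foods Inc. → Meridian Partners LP (R3): 100% × 56% × 34% = 19.04% of Larkspur Energy Co.
Aggregating (R1): 7.2% + 19.04% = 26.24%.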